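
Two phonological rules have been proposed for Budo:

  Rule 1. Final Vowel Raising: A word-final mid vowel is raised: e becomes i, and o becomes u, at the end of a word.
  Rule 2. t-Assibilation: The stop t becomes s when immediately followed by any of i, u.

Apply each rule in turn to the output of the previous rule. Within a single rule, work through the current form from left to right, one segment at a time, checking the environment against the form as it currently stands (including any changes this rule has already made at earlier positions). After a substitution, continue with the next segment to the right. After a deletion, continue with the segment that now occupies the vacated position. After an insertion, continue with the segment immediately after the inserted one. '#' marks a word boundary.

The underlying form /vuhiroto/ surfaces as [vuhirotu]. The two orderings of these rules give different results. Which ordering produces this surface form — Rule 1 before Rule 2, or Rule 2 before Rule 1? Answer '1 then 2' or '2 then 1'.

Order 1 then 2:
  1 Final Vowel Raising: [vuhiroto] → [vuhirotu]
  2 t-Assibilation: [vuhirotu] → [vuhirosu]
  result: [vuhirosu]
Order 2 then 1:
  2 t-Assibilation: no change — [vuhiroto]
  1 Final Vowel Raising: [vuhiroto] → [vuhirotu]
  result: [vuhirotu]

2 then 1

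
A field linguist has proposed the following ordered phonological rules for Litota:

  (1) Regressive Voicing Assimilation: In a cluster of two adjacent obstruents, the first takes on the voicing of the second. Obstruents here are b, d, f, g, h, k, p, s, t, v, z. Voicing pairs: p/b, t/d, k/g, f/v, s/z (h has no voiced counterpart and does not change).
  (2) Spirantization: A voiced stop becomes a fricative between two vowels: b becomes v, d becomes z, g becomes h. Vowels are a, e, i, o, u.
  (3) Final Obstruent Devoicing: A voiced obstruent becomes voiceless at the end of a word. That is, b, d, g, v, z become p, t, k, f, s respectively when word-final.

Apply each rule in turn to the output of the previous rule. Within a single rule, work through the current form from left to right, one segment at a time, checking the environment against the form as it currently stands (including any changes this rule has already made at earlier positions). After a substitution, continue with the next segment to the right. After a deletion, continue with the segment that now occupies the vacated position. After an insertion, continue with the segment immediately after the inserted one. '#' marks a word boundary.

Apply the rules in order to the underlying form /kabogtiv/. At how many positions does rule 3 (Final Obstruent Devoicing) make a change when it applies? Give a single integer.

1

(1) Regressive Voicing Assimilation: [kabogtiv] → [kaboktiv]
(2) Spirantization: [kaboktiv] → [kavoktiv]
(3) Final Obstruent Devoicing: [kavoktiv] → [kavoktif]
Rule 3 changed 1 position(s).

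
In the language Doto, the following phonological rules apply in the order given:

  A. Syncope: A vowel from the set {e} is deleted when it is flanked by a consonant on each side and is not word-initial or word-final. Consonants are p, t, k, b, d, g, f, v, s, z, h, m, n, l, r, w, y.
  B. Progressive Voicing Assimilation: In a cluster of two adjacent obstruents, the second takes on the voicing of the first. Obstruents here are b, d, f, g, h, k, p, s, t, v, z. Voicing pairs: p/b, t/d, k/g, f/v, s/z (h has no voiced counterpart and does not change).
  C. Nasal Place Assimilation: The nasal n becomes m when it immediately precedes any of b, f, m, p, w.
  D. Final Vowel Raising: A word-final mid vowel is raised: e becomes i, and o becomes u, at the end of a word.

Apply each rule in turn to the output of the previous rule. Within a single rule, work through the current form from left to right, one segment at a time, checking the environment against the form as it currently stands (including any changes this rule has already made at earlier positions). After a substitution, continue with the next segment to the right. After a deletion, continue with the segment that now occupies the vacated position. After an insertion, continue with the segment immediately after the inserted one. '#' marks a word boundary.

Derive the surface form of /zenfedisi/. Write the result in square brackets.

[zmftisi]

A Syncope: [zenfedisi] → [znfdisi]
B Progressive Voicing Assimilation: [znfdisi] → [znftisi]
C Nasal Place Assimilation: [znftisi] → [zmftisi]
D Final Vowel Raising: no change — [zmftisi]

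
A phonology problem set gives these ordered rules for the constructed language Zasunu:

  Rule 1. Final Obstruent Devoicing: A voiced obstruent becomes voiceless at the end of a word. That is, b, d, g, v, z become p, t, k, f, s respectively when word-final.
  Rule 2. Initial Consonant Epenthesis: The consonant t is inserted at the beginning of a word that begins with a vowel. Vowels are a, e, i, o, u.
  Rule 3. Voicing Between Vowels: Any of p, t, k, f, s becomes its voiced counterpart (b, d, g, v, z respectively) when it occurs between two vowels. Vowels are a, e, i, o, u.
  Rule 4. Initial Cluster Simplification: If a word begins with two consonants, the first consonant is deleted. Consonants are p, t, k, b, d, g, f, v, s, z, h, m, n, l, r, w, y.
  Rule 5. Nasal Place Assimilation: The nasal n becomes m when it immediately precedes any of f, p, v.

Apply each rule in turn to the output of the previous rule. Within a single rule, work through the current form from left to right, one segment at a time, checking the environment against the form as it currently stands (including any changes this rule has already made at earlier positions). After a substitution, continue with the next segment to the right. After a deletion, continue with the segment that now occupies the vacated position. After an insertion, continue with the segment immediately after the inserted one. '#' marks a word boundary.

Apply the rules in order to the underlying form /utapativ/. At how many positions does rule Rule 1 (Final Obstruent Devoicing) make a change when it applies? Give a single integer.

1

Rule 1 Final Obstruent Devoicing: [utapativ] → [utapatif]
Rule 2 Initial Consonant Epenthesis: [utapatif] → [tutapatif]
Rule 3 Voicing Between Vowels: [tutapatif] → [tudabadif]
Rule 4 Initial Cluster Simplification: no change — [tudabadif]
Rule 5 Nasal Place Assimilation: no change — [tudabadif]
Rule Rule 1 changed 1 position(s).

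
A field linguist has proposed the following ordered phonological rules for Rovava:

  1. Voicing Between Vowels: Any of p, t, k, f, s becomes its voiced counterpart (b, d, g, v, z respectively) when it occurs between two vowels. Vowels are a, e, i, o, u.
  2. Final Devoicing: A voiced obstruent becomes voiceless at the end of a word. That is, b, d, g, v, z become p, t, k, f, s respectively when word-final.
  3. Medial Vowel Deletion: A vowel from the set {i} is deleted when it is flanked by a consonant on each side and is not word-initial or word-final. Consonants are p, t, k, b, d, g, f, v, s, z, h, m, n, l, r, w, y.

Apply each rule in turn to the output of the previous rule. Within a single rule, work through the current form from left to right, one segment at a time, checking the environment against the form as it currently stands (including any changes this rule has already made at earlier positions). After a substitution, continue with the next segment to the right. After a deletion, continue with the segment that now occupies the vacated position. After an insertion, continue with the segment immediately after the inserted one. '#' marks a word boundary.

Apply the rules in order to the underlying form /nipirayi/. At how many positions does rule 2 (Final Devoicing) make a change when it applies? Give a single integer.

0

1 Voicing Between Vowels: [nipirayi] → [nibirayi]
2 Final Devoicing: no change — [nibirayi]
3 Medial Vowel Deletion: [nibirayi] → [nbrayi]
Rule 2 changed 0 position(s).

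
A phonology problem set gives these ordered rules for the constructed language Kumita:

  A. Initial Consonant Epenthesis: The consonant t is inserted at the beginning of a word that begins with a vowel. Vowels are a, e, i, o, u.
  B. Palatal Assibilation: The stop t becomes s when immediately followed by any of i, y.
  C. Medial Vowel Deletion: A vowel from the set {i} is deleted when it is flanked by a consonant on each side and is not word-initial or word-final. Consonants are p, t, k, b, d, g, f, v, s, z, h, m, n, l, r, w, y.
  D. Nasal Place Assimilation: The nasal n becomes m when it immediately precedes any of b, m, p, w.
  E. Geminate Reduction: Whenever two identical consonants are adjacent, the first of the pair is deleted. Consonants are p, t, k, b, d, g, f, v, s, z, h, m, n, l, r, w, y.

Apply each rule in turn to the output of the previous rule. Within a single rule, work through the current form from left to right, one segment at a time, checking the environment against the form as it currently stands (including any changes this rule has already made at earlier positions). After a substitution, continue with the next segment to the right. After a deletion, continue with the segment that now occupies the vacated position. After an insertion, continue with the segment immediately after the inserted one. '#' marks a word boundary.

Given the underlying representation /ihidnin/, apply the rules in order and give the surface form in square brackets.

A Initial Consonant Epenthesis: [ihidnin] → [tihidnin]
B Palatal Assibilation: [tihidnin] → [sihidnin]
C Medial Vowel Deletion: [sihidnin] → [shdnn]
D Nasal Place Assimilation: no change — [shdnn]
E Geminate Reduction: [shdnn] → [shdn]

[shdn]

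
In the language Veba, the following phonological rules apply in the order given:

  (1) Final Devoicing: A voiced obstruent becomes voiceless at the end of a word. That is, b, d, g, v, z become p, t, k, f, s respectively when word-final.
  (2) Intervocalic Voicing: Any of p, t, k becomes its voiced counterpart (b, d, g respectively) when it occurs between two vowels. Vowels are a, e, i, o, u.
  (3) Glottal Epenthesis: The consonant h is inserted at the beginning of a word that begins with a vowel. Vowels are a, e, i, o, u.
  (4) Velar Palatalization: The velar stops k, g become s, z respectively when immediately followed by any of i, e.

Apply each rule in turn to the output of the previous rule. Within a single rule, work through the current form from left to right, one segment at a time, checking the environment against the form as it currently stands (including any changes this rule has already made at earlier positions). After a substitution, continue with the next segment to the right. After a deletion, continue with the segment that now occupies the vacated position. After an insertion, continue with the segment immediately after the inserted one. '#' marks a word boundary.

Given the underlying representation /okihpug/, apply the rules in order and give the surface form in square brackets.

(1) Final Devoicing: [okihpug] → [okihpuk]
(2) Intervocalic Voicing: [okihpuk] → [ogihpuk]
(3) Glottal Epenthesis: [ogihpuk] → [hogihpuk]
(4) Velar Palatalization: [hogihpuk] → [hozihpuk]

[hozihpuk]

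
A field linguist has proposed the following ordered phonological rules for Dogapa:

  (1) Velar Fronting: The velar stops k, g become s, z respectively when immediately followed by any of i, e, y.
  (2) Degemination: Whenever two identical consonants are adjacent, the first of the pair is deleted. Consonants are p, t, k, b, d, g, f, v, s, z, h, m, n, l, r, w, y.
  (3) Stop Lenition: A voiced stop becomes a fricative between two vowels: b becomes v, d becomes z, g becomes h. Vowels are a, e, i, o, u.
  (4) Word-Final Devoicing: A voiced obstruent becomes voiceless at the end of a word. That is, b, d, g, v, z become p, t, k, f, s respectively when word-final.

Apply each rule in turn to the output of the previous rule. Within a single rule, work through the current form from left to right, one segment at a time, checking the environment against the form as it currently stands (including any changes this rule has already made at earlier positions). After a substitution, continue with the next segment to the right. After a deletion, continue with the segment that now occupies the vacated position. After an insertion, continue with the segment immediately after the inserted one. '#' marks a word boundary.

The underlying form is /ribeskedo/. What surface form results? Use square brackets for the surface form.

[rivesezo]

(1) Velar Fronting: [ribeskedo] → [ribessedo]
(2) Degemination: [ribessedo] → [ribesedo]
(3) Stop Lenition: [ribesedo] → [rivesezo]
(4) Word-Final Devoicing: no change — [rivesezo]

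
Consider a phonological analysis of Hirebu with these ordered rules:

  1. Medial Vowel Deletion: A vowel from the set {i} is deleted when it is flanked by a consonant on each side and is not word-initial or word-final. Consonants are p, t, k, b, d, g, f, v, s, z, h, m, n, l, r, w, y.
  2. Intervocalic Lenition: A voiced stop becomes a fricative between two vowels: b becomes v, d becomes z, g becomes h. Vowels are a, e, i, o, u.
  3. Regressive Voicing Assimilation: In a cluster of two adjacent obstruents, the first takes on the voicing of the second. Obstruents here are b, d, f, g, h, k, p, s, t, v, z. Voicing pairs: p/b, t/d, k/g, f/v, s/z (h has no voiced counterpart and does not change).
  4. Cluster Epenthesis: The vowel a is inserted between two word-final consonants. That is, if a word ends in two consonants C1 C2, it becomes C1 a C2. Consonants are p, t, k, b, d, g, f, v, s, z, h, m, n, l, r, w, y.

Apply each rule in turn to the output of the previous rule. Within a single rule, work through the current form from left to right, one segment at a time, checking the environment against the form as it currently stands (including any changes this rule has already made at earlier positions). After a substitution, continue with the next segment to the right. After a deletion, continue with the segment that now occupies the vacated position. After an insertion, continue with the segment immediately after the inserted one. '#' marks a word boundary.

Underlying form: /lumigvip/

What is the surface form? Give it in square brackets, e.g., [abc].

1 Medial Vowel Deletion: [lumigvip] → [lumgvp]
2 Intervocalic Lenition: no change — [lumgvp]
3 Regressive Voicing Assimilation: [lumgvp] → [lumgfp]
4 Cluster Epenthesis: [lumgfp] → [lumgfap]

[lumgfap]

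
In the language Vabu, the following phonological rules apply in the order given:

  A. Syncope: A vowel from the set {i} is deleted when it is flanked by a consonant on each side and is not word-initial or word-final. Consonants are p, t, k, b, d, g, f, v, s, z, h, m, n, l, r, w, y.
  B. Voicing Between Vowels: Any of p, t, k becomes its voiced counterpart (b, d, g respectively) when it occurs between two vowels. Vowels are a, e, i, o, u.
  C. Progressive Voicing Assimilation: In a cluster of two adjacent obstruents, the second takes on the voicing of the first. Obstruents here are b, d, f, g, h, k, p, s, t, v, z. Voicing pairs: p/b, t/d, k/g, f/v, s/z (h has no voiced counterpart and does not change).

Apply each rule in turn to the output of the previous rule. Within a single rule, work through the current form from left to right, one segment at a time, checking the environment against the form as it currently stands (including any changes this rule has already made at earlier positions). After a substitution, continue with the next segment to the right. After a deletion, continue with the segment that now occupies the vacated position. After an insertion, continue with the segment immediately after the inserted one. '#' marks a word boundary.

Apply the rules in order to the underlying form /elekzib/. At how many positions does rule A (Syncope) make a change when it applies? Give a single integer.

A Syncope: [elekzib] → [elekzb]
B Voicing Between Vowels: no change — [elekzb]
C Progressive Voicing Assimilation: [elekzb] → [eleksp]
Rule A changed 1 position(s).

1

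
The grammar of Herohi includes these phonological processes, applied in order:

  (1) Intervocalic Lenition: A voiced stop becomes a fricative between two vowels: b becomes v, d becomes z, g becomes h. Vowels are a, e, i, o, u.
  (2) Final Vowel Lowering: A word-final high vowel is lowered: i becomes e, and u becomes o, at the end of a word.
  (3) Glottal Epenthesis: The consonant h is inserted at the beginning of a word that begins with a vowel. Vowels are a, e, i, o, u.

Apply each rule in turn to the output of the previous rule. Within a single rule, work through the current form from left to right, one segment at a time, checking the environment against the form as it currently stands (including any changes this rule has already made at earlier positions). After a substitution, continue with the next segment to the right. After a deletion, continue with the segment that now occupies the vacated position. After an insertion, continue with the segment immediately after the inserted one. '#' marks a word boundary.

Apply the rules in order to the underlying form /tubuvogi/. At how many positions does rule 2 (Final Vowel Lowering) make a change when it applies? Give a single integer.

1

(1) Intervocalic Lenition: [tubuvogi] → [tuvuvohi]
(2) Final Vowel Lowering: [tuvuvohi] → [tuvuvohe]
(3) Glottal Epenthesis: no change — [tuvuvohe]
Rule 2 changed 1 position(s).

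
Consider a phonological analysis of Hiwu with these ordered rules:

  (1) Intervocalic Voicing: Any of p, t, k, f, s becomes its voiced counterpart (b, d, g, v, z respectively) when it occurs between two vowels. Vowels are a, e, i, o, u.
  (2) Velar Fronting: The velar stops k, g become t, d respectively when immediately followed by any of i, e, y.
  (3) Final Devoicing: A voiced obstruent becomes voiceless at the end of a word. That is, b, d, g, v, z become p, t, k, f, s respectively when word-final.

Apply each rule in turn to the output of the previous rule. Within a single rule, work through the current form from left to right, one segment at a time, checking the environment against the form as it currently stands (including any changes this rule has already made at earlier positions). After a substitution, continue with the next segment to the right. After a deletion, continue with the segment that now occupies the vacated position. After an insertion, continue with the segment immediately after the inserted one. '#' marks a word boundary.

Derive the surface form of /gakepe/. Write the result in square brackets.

[gadebe]

(1) Intervocalic Voicing: [gakepe] → [gagebe]
(2) Velar Fronting: [gagebe] → [gadebe]
(3) Final Devoicing: no change — [gadebe]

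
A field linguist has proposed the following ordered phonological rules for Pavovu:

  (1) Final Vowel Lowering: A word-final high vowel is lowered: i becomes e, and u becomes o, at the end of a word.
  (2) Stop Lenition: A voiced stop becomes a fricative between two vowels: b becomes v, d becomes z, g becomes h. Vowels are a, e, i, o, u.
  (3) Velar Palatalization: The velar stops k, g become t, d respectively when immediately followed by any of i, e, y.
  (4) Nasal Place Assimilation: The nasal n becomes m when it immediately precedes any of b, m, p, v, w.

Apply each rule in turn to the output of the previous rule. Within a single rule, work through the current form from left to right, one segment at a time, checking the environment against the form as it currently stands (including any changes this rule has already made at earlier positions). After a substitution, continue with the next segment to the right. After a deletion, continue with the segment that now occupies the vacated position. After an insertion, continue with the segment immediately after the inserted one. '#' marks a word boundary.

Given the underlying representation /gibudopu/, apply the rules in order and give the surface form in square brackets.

(1) Final Vowel Lowering: [gibudopu] → [gibudopo]
(2) Stop Lenition: [gibudopo] → [givuzopo]
(3) Velar Palatalization: [givuzopo] → [divuzopo]
(4) Nasal Place Assimilation: no change — [divuzopo]

[divuzopo]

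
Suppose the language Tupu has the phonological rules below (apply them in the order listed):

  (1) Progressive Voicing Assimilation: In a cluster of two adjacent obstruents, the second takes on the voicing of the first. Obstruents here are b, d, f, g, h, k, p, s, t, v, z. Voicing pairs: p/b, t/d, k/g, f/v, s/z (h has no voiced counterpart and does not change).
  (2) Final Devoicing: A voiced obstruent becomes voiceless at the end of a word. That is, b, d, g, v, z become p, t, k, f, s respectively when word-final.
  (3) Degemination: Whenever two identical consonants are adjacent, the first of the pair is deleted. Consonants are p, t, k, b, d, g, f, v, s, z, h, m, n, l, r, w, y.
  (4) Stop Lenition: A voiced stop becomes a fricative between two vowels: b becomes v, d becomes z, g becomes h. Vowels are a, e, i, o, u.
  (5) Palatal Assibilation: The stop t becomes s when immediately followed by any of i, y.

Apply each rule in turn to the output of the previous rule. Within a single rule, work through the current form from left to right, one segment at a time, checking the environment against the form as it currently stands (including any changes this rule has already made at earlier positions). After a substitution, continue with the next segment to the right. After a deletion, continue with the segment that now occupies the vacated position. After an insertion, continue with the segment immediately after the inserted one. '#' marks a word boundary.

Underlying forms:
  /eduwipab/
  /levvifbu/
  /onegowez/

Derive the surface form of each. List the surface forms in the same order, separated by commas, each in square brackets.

/eduwipab/:
  (1) Progressive Voicing Assimilation: no change — [eduwipab]
  (2) Final Devoicing: [eduwipab] → [eduwipap]
  (3) Degemination: no change — [eduwipap]
  (4) Stop Lenition: [eduwipap] → [ezuwipap]
  (5) Palatal Assibilation: no change — [ezuwipap]
/levvifbu/:
  (1) Progressive Voicing Assimilation: [levvifbu] → [levvifpu]
  (2) Final Devoicing: no change — [levvifpu]
  (3) Degemination: [levvifpu] → [levifpu]
  (4) Stop Lenition: no change — [levifpu]
  (5) Palatal Assibilation: no change — [levifpu]
/onegowez/:
  (1) Progressive Voicing Assimilation: no change — [onegowez]
  (2) Final Devoicing: [onegowez] → [onegowes]
  (3) Degemination: no change — [onegowes]
  (4) Stop Lenition: [onegowes] → [onehowes]
  (5) Palatal Assibilation: no change — [onehowes]

[ezuwipap], [levifpu], [onehowes]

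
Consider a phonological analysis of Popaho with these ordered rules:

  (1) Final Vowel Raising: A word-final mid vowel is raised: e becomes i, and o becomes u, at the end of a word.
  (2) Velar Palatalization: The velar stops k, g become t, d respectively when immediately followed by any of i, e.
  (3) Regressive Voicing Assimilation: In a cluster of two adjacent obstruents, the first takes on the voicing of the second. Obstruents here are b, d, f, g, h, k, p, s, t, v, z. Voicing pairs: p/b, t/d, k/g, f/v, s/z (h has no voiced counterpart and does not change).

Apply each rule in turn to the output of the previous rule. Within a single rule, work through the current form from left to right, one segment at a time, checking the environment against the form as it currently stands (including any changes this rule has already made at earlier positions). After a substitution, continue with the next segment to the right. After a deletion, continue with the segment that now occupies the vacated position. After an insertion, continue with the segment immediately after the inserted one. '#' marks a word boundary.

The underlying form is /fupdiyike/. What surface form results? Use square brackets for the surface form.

(1) Final Vowel Raising: [fupdiyike] → [fupdiyiki]
(2) Velar Palatalization: [fupdiyiki] → [fupdiyiti]
(3) Regressive Voicing Assimilation: [fupdiyiti] → [fubdiyiti]

[fubdiyiti]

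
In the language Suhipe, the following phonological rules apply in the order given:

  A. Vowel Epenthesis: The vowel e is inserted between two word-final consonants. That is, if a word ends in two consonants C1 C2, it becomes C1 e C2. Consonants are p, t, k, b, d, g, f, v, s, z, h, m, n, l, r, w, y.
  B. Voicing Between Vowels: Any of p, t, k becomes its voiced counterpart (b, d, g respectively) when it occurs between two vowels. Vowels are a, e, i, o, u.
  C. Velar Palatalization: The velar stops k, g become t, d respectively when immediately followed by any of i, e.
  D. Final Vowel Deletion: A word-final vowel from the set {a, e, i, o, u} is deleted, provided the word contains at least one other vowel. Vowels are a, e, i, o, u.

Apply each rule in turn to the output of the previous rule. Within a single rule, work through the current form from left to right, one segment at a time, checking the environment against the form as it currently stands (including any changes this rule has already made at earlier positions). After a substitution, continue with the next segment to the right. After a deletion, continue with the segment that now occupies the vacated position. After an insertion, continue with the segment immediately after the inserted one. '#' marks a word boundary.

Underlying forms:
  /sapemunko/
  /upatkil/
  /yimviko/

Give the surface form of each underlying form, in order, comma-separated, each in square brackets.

/sapemunko/:
  A Vowel Epenthesis: no change — [sapemunko]
  B Voicing Between Vowels: [sapemunko] → [sabemunko]
  C Velar Palatalization: no change — [sabemunko]
  D Final Vowel Deletion: [sabemunko] → [sabemunk]
/upatkil/:
  A Vowel Epenthesis: no change — [upatkil]
  B Voicing Between Vowels: [upatkil] → [ubatkil]
  C Velar Palatalization: [ubatkil] → [ubattil]
  D Final Vowel Deletion: no change — [ubattil]
/yimviko/:
  A Vowel Epenthesis: no change — [yimviko]
  B Voicing Between Vowels: [yimviko] → [yimvigo]
  C Velar Palatalization: no change — [yimvigo]
  D Final Vowel Deletion: [yimvigo] → [yimvig]

[sabemunk], [ubattil], [yimvig]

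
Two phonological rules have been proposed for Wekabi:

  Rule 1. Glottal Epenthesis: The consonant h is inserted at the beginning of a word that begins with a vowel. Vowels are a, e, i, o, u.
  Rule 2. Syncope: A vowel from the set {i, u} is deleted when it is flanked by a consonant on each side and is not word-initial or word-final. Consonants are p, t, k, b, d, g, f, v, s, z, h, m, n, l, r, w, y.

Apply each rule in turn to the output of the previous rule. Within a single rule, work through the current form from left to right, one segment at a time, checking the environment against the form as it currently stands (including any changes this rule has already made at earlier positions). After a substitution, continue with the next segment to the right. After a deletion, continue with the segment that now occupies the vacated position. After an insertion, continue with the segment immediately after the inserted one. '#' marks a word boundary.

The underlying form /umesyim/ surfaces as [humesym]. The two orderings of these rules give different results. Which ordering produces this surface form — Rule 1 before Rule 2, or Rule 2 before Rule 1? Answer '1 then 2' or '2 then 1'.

2 then 1

Order 1 then 2:
  1 Glottal Epenthesis: [umesyim] → [humesyim]
  2 Syncope: [humesyim] → [hmesym]
  result: [hmesym]
Order 2 then 1:
  2 Syncope: [umesyim] → [umesym]
  1 Glottal Epenthesis: [umesym] → [humesym]
  result: [humesym]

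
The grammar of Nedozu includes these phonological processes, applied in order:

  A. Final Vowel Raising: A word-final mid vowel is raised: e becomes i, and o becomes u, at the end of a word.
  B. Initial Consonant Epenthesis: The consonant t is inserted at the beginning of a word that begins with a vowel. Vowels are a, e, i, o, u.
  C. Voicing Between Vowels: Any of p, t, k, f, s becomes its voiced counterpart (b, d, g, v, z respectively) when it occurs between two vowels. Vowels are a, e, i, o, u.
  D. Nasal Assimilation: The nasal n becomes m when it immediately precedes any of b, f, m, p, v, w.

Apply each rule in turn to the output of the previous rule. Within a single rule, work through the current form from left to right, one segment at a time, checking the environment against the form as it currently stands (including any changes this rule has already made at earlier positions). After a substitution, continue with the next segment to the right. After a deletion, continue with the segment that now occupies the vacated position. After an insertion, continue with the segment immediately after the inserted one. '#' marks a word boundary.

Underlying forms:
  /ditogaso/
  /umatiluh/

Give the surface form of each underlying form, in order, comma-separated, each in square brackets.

/ditogaso/:
  A Final Vowel Raising: [ditogaso] → [ditogasu]
  B Initial Consonant Epenthesis: no change — [ditogasu]
  C Voicing Between Vowels: [ditogasu] → [didogazu]
  D Nasal Assimilation: no change — [didogazu]
/umatiluh/:
  A Final Vowel Raising: no change — [umatiluh]
  B Initial Consonant Epenthesis: [umatiluh] → [tumatiluh]
  C Voicing Between Vowels: [tumatiluh] → [tumadiluh]
  D Nasal Assimilation: no change — [tumadiluh]

[didogazu], [tumadiluh]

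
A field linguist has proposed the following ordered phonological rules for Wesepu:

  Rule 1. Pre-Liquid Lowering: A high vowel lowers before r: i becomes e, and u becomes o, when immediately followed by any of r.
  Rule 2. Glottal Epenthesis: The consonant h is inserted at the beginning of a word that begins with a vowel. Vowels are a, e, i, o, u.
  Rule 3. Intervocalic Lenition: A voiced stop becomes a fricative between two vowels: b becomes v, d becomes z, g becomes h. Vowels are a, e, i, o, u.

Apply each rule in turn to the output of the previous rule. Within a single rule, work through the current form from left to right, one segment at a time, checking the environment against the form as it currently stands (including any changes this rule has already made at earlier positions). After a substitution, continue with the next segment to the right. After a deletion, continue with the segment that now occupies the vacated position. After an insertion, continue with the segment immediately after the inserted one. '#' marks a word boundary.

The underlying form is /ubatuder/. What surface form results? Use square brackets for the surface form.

Rule 1 Pre-Liquid Lowering: no change — [ubatuder]
Rule 2 Glottal Epenthesis: [ubatuder] → [hubatuder]
Rule 3 Intervocalic Lenition: [hubatuder] → [huvatuzer]

[huvatuzer]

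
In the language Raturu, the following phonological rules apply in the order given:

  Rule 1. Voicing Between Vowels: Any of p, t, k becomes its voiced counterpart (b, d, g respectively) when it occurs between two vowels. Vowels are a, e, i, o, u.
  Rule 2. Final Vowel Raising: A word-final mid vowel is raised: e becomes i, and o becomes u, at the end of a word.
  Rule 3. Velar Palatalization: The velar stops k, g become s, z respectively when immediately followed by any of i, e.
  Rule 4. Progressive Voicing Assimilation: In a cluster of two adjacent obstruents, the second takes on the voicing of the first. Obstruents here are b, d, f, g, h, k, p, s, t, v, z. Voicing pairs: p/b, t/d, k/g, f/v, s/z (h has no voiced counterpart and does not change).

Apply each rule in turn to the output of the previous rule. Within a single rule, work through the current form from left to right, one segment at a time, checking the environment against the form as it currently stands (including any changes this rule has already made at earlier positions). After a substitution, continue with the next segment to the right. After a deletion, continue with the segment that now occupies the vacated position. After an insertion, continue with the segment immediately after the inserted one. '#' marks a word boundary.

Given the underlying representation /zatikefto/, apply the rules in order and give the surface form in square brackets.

Rule 1 Voicing Between Vowels: [zatikefto] → [zadigefto]
Rule 2 Final Vowel Raising: [zadigefto] → [zadigeftu]
Rule 3 Velar Palatalization: [zadigeftu] → [zadizeftu]
Rule 4 Progressive Voicing Assimilation: no change — [zadizeftu]

[zadizeftu]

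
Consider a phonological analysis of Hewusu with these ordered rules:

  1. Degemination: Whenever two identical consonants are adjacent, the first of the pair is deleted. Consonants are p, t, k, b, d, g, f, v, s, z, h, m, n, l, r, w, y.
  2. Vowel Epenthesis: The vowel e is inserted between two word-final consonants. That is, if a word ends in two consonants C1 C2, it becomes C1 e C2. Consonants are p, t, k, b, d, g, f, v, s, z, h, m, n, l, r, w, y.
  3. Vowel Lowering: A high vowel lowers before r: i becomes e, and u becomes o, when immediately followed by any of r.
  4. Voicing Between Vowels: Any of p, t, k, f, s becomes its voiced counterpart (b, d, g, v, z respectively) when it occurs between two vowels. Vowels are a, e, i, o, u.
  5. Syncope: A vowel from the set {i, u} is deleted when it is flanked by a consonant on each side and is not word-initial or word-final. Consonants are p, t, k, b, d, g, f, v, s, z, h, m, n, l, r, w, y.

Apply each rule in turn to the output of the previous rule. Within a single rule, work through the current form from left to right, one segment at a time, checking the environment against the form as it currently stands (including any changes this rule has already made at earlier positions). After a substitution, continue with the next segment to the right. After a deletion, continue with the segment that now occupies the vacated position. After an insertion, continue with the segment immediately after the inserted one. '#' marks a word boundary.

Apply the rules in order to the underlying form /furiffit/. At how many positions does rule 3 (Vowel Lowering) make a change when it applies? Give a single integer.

1

1 Degemination: [furiffit] → [furifit]
2 Vowel Epenthesis: no change — [furifit]
3 Vowel Lowering: [furifit] → [forifit]
4 Voicing Between Vowels: [forifit] → [forivit]
5 Syncope: [forivit] → [forvt]
Rule 3 changed 1 position(s).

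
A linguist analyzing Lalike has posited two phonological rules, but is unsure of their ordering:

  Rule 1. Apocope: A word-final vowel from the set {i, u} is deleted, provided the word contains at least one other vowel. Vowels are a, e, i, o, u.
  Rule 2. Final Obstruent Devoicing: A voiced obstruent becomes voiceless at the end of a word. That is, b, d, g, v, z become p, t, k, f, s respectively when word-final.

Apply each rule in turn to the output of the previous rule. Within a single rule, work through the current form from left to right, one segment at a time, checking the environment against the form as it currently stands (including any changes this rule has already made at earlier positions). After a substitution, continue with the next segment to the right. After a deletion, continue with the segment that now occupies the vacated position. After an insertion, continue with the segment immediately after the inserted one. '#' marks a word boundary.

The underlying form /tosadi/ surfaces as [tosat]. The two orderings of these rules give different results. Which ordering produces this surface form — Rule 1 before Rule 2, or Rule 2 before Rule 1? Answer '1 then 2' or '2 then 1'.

1 then 2

Order 1 then 2:
  1 Apocope: [tosadi] → [tosad]
  2 Final Obstruent Devoicing: [tosad] → [tosat]
  result: [tosat]
Order 2 then 1:
  2 Final Obstruent Devoicing: no change — [tosadi]
  1 Apocope: [tosadi] → [tosad]
  result: [tosad]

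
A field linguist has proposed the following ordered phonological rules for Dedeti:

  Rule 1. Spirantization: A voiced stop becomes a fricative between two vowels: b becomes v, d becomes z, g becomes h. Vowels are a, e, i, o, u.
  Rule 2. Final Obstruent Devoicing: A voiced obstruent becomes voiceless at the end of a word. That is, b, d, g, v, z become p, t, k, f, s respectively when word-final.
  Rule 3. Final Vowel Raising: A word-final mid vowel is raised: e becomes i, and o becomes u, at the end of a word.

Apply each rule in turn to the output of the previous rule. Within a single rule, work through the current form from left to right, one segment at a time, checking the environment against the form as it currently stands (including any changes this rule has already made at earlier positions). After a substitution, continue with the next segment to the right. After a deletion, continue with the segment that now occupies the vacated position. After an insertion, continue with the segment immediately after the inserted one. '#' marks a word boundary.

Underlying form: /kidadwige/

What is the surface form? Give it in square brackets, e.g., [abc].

[kizadwihi]

Rule 1 Spirantization: [kidadwige] → [kizadwihe]
Rule 2 Final Obstruent Devoicing: no change — [kizadwihe]
Rule 3 Final Vowel Raising: [kizadwihe] → [kizadwihi]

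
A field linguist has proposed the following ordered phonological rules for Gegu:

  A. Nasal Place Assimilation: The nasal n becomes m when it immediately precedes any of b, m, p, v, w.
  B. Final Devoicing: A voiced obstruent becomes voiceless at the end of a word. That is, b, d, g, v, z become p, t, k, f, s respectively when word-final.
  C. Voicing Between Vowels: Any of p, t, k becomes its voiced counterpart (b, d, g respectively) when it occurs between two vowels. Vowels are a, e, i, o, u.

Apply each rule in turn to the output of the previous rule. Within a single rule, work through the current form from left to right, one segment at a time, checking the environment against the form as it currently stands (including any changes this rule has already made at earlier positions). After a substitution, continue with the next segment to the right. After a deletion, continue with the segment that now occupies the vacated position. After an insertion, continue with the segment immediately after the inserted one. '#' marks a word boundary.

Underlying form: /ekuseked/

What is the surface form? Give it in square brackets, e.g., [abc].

[eguseget]

A Nasal Place Assimilation: no change — [ekuseked]
B Final Devoicing: [ekuseked] → [ekuseket]
C Voicing Between Vowels: [ekuseket] → [eguseget]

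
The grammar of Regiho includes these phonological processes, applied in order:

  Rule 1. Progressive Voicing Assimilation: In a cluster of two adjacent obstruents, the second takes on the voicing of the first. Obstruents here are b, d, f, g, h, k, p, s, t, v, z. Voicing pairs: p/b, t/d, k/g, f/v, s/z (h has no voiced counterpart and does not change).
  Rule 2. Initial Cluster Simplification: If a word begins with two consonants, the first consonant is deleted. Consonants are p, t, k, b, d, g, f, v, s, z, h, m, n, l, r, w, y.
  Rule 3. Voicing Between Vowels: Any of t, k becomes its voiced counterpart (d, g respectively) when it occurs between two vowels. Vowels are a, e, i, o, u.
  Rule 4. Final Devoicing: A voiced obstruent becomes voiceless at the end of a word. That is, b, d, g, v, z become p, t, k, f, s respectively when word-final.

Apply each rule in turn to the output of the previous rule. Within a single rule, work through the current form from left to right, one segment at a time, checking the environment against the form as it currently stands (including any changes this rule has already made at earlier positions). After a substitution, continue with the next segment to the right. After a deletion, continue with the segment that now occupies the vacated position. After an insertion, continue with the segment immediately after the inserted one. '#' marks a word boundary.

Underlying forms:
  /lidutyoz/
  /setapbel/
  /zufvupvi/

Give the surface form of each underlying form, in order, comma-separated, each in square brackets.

/lidutyoz/:
  Rule 1 Progressive Voicing Assimilation: no change — [lidutyoz]
  Rule 2 Initial Cluster Simplification: no change — [lidutyoz]
  Rule 3 Voicing Between Vowels: no change — [lidutyoz]
  Rule 4 Final Devoicing: [lidutyoz] → [lidutyos]
/setapbel/:
  Rule 1 Progressive Voicing Assimilation: [setapbel] → [setappel]
  Rule 2 Initial Cluster Simplification: no change — [setappel]
  Rule 3 Voicing Between Vowels: [setappel] → [sedappel]
  Rule 4 Final Devoicing: no change — [sedappel]
/zufvupvi/:
  Rule 1 Progressive Voicing Assimilation: [zufvupvi] → [zuffupfi]
  Rule 2 Initial Cluster Simplification: no change — [zuffupfi]
  Rule 3 Voicing Between Vowels: no change — [zuffupfi]
  Rule 4 Final Devoicing: no change — [zuffupfi]

[lidutyos], [sedappel], [zuffupfi]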